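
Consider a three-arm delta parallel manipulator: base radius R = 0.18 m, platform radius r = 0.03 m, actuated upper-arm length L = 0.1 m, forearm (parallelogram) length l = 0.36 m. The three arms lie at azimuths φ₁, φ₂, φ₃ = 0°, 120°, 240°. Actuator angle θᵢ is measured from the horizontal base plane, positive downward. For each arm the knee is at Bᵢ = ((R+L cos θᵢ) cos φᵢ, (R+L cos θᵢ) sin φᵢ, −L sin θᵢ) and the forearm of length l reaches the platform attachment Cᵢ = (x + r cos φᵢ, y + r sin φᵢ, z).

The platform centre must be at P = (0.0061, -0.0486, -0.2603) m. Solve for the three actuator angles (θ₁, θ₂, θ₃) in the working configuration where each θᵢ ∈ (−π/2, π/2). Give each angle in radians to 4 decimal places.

arm 1 (φ=0.0°): x'=0.0061, y'=-0.0486
  A=0.1439, B=-0.2603, C=(l²−L²−A²−y'²−z²)/(2L)=0.1439
  θ1 = atan2(B,A) + arccos(C/0.2974) = 0.0001
arm 2 (φ=120.0°): x'=-0.0451, y'=0.0190
  A cos θ + B sin θ = C:  0.1951·cos θ + -0.2603·sin θ = 0.0670
  γ=atan2(-0.2603,0.1951)=-0.9275;  ψ=arccos(0.2060)=1.3633;  θ2=γ+ψ≈0.4358
rotate P by −φ3: (0.0390, 0.0296, -0.2603)
  A cos θ + B sin θ = C:  0.1110·cos θ + -0.2603·sin θ = 0.1933
  √(A²+B²)=0.2830;  θ3 = -1.1678+0.8188 ≈ -0.3490

θ₁ = 0.0001, θ₂ = 0.4358, θ₃ = -0.3490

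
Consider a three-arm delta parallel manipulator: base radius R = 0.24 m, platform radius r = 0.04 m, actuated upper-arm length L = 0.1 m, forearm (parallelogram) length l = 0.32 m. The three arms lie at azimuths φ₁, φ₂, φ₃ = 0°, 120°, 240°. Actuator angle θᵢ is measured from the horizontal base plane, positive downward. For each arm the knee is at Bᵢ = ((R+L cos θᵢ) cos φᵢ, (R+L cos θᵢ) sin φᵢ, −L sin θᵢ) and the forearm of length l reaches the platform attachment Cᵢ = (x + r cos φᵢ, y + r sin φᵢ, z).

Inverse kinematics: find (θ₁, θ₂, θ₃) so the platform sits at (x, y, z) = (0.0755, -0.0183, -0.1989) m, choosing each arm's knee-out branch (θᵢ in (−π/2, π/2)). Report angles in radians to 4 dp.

θ₁ = -0.3491, θ₂ = 1.1347, θ₃ = 0.8728

arm 1 (φ=0.0°): x'=0.0755, y'=-0.0183
  A cos θ + B sin θ = C:  0.1245·cos θ + -0.1989·sin θ = 0.1850
  θ1 = atan2(B,A) + arccos(C/0.2347) = -0.3491
rotate P by −φ2: (-0.0536, -0.0562, -0.1989)
  e−x'=0.2536;  (l²−L²−(e−x')²−y'²−z²)/2L = -0.0732
  √(A²+B²)=0.3223;  θ2 = -0.6651+1.7998 ≈ 1.1347
φ3=240.0° → target in arm frame (-0.0219, 0.0745)
  e−x'=0.2219;  (l²−L²−(e−x')²−y'²−z²)/2L = -0.0098
  θ3 = atan2(B,A) + arccos(C/0.2980) = 0.8728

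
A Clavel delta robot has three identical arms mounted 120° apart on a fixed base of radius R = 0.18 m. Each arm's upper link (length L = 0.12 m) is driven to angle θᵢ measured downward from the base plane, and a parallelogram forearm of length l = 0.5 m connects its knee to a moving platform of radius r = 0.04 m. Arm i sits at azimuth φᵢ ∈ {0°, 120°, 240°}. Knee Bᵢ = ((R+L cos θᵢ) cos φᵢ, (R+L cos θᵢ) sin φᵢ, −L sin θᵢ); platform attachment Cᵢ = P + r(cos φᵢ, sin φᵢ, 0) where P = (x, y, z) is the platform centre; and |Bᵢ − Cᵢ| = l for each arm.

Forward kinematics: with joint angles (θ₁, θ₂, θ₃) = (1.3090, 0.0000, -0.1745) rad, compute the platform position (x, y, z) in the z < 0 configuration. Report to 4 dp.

(-0.2203, -0.0197, -0.4265)

arm 1 at φ=0.0°: (R−r)+L cos θ1 = 0.1711;  centre 1 = (0.1711, 0.0000, -0.1159)
φ2=120.0°: virtual centre (-0.1300, 0.2252, 0.0000), radius l
centre 3 = (0.2582·cos240.0°, 0.2582·sin240.0°, 0.0208) = (-0.1291, -0.2236, 0.0208)
subtract pairs → two planes through P
[-0.6021 0.4503 0.2318]·P = 0.0249;  [-0.6003 -0.4472 0.2735]·P = 0.0244
det = 0.5396;  x = -0.0410+0.4204z,  y = 0.0005+0.0473z
quadratic in z: (1.1789)z²+(0.0536)z+(-0.1916)=0, √Δ=0.9521 → z ∈ {-0.4265, 0.3810}; z = -0.4265 (taking z<0)
x = -0.2203, y = -0.0197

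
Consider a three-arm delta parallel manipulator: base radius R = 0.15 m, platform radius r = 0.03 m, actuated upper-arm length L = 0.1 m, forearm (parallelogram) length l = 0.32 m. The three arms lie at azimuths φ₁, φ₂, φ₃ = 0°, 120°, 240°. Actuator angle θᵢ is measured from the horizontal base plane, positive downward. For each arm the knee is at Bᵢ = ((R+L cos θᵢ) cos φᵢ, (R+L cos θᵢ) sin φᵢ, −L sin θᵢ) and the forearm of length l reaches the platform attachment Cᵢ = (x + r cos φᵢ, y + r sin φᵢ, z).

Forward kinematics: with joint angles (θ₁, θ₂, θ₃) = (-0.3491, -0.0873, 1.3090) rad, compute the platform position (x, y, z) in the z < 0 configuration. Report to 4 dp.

φ1=0.0°: virtual centre (0.2140, 0.0000, 0.0342), radius l
centre 2 = (0.2196·cos120.0°, 0.2196·sin120.0°, 0.0087) = (-0.1098, 0.1902, 0.0087)
centre 3 = (0.1459·cos240.0°, 0.1459·sin240.0°, -0.0966) = (-0.0729, -0.1263, -0.0966)
eliminate P² terms by subtracting sphere 1 from 2 and 3
linear system: -0.6476x+0.3804y = 0.0014−-0.0510z; -0.5738x+-0.2527y = -0.0163−-0.2616z
Cramer: x(z) = 0.0154-0.2943z;  y(z) = 0.0297-0.3670z
into |P−centre ₁|² = l²: 1.2213z² + 0.0266z + -0.0609 = 0;  Δ = 0.2983;  z = -0.2345 or 0.2127 → z<0 root = -0.2345
x = 0.0844, y = 0.1158

(0.0844, 0.1158, -0.2345)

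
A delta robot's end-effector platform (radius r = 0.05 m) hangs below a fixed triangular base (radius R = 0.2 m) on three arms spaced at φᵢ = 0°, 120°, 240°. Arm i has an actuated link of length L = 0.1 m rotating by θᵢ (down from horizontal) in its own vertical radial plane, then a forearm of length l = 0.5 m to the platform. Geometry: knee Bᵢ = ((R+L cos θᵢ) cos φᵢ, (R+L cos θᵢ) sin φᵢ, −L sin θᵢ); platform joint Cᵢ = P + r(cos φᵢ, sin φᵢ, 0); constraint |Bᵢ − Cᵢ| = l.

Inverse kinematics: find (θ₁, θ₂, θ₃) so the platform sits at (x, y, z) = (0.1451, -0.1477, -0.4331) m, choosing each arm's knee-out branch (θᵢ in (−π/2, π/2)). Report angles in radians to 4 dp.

θ₁ = -0.3495, θ₂ = 1.3957, θ₃ = 0.1738

rotate P by −φ1: (0.1451, -0.1477, -0.4331)
  e−x'=0.0049;  (l²−L²−(e−x')²−y'²−z²)/2L = 0.1529
  √(A²+B²)=0.4331;  θ1 = -1.5595+1.2099 ≈ -0.3495
φ2=120.0° → target in arm frame (-0.2005, -0.0518)
  A cos θ + B sin θ = C:  0.3505·cos θ + -0.4331·sin θ = -0.3654
  √(A²+B²)=0.5571;  θ2 = -0.8905+2.2862 ≈ 1.3957
arm 3 (φ=240.0°): x'=0.0554, y'=0.1995
  A cos θ + B sin θ = C:  0.0946·cos θ + -0.4331·sin θ = 0.0183
  √(A²+B²)=0.4433;  θ3 = -1.3557+1.5295 ≈ 0.1738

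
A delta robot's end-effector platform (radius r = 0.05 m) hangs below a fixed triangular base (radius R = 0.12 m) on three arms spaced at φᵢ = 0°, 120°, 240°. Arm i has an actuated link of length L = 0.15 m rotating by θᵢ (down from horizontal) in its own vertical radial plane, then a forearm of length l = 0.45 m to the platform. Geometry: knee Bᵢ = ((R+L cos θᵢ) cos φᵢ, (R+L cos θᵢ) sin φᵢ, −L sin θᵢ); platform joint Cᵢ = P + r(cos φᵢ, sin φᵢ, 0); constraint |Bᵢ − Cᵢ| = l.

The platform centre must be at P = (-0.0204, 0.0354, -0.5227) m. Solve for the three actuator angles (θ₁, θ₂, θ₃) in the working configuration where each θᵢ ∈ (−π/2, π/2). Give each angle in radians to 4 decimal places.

rotate P by −φ1: (-0.0204, 0.0354, -0.5227)
  A=0.0904, B=-0.5227, C=(l²−L²−A²−y'²−z²)/(2L)=-0.3421
  γ=atan2(-0.5227,0.0904)=-1.3995;  ψ=arccos(-0.6450)=2.2718;  θ1=γ+ψ≈0.8722
rotate P by −φ2: (0.0409, 0.0000, -0.5227)
  A=0.0291, B=-0.5227, C=(l²−L²−A²−y'²−z²)/(2L)=-0.3135
  γ=atan2(-0.5227,0.0291)=-1.5151;  ψ=arccos(-0.5989)=2.2130;  θ2=γ+ψ≈0.6979
rotate P by −φ3: (-0.0205, -0.0354, -0.5227)
  A=0.0905, B=-0.5227, C=(l²−L²−A²−y'²−z²)/(2L)=-0.3422
  θ3 = atan2(B,A) + arccos(C/0.5305) = 0.8724

θ₁ = 0.8722, θ₂ = 0.6979, θ₃ = 0.8724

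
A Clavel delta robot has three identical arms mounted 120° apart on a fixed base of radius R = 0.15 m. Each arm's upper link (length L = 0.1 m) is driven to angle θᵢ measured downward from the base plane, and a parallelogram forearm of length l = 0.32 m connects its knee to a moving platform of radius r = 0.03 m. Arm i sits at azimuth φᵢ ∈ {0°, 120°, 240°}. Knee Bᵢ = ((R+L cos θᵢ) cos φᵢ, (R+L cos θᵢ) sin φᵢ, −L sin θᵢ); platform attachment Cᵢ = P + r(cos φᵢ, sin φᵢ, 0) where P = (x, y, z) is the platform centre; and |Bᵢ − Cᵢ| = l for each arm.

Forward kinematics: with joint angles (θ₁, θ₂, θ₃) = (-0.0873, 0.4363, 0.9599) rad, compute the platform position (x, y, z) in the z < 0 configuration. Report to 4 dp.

arm 1 at φ=0.0°: e+L cos θ1 = 0.2196;  centre 1 = (0.2196, 0.0000, 0.0087)
arm 2 at φ=120.0°: e+L cos θ2 = 0.2106;  centre 2 = (-0.1053, 0.1824, -0.0423)
φ3=240.0°: virtual centre (-0.0887, -0.1536, -0.0819), radius l
eliminate P² terms by subtracting sphere 1 from 2 and 3
plane₁₂: -0.6499x+0.3648y+-0.1020z = -0.0022
Cramer: x(z) = 0.0103-0.2295z;  y(z) = 0.0124-0.1294z
sphere 1 gives Az²+Bz+C=0 with A=1.0694, B=0.0755, C=-0.0583;  B²−4AC=0.2553;  roots -0.2715, 0.2009;  negative root z = -0.2715
x = 0.0726, y = 0.0475

(0.0726, 0.0475, -0.2715)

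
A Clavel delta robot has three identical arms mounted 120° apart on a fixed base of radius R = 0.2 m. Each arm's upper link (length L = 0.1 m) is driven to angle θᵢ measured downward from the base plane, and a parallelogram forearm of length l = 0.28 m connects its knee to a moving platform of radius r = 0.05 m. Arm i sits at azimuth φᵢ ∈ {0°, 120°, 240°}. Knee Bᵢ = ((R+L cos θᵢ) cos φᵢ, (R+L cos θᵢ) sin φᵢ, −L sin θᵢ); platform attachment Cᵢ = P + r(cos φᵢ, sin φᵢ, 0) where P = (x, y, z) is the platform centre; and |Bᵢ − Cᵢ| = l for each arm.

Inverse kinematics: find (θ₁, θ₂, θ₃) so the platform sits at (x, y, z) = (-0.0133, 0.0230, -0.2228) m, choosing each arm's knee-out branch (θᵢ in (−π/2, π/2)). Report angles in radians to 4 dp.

θ₁ = 0.7858, θ₂ = 0.4367, θ₃ = 0.7855

φ1=0.0° → target in arm frame (-0.0133, 0.0230)
  A=0.1633, B=-0.2228, C=(l²−L²−A²−y'²−z²)/(2L)=-0.0422
  θ1 = atan2(B,A) + arccos(C/0.2762) = 0.7858
arm 2 (φ=120.0°): x'=0.0266, y'=0.0000
  e−x'=0.1234;  (l²−L²−(e−x')²−y'²−z²)/2L = 0.0176
  γ=atan2(-0.2228,0.1234)=-1.0649;  ψ=arccos(0.0692)=1.5015;  θ2=γ+ψ≈0.4367
arm 3 (φ=240.0°): x'=-0.0133, y'=-0.0230
  A=0.1633, B=-0.2228, C=(l²−L²−A²−y'²−z²)/(2L)=-0.0421
  γ=atan2(-0.2228,0.1633)=-0.9384;  ψ=arccos(-0.1525)=1.7239;  θ3=γ+ψ≈0.7855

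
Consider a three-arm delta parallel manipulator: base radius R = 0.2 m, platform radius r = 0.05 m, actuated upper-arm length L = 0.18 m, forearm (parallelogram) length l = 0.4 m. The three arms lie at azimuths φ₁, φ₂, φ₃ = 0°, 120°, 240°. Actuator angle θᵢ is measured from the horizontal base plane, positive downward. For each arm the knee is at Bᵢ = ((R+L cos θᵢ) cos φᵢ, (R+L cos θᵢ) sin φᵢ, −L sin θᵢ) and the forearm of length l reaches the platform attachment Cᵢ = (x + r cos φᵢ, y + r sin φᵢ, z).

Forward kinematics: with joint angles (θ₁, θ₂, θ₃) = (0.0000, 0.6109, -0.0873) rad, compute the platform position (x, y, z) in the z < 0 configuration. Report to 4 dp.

S1 = (0.3300·cos0.0°, 0.3300·sin0.0°, 0.0000) = (0.3300, 0.0000, 0.0000)
S2 = (0.2974·cos120.0°, 0.2974·sin120.0°, -0.1032) = (-0.1487, 0.2576, -0.1032)
arm 3 at φ=240.0°: ρ3 = 0.3293;  S3 = (-0.1647, -0.2852, 0.0157)
|S₂|²−|S₁|² = -0.0098;  |S₃|²−|S₁|² = -0.0002
linear system: -0.9574x+0.5152y = -0.0098−-0.2065z; -0.9893x+-0.5704y = -0.0002−0.0314z
det = 1.0558;  x = 0.0054+-0.0962z,  y = -0.0090+0.2220z
quadratic in z: (1.0585)z²+(0.0585)z+(-0.0545)=0, √Δ=0.4841 → z ∈ {-0.2563, 0.2010}; z = -0.2563 (taking z<0)
x = 0.0300, y = -0.0659

(0.0300, -0.0659, -0.2563)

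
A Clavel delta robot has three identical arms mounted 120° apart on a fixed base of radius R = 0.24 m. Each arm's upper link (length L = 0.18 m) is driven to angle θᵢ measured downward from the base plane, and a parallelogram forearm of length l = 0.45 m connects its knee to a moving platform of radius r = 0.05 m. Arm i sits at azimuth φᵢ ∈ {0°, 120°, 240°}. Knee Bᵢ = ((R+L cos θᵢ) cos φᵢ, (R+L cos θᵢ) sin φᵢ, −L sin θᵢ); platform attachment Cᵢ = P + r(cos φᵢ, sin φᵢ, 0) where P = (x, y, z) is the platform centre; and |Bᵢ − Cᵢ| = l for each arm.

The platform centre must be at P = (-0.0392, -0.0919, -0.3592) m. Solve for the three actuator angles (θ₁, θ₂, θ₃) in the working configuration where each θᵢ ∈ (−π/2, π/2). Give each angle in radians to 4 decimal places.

rotate P by −φ1: (-0.0392, -0.0919, -0.3592)
  A=0.2292, B=-0.3592, C=(l²−L²−A²−y'²−z²)/(2L)=-0.0553
  γ=atan2(-0.3592,0.2292)=-1.0028;  ψ=arccos(-0.1297)=1.7009;  θ1=γ+ψ≈0.6981
φ2=120.0° → target in arm frame (-0.0600, 0.0799)
  A=0.2500, B=-0.3592, C=(l²−L²−A²−y'²−z²)/(2L)=-0.0772
  √(A²+B²)=0.4376;  θ2 = -0.9628+1.7482 ≈ 0.7854
arm 3 (φ=240.0°): x'=0.0992, y'=0.0120
  A cos θ + B sin θ = C:  0.0908·cos θ + -0.3592·sin θ = 0.0908
  θ3 = atan2(B,A) + arccos(C/0.3705) = 0.0001

θ₁ = 0.6981, θ₂ = 0.7854, θ₃ = 0.0001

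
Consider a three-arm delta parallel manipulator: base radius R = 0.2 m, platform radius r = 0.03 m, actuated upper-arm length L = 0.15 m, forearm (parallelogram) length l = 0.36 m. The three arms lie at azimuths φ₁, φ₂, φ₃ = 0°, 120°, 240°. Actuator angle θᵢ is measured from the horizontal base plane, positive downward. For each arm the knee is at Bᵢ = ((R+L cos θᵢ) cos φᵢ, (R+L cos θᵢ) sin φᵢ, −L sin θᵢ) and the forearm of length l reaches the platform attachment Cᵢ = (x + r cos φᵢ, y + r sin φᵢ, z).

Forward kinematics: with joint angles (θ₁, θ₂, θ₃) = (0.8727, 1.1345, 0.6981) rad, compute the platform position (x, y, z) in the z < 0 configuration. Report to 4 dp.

(0.0072, -0.0516, -0.3593)

arm 1 at φ=0.0°: e+L cos θ1 = 0.2664;  O1 = (0.2664, 0.0000, -0.1149)
φ2=120.0°: virtual centre (-0.1167, 0.2021, -0.1359), radius l
O3 = (0.2849·cos240.0°, 0.2849·sin240.0°, -0.0964) = (-0.1425, -0.2467, -0.0964)
|O₂|²−|O₁|² = -0.0112;  |O₃|²−|O₁|² = 0.0063
[-0.7662 0.4042 -0.0421]·P = -0.0112;  [-0.8177 -0.4935 0.0370]·P = 0.0063
Cramer: x(z) = 0.0042-0.0082z;  y(z) = -0.0198+0.0885z
quadratic in z: (1.0079)z²+(0.2306)z+(-0.0473)=0, √Δ=0.4937 → z ∈ {-0.3593, 0.1305}; z = -0.3593 (taking z<0)
x = 0.0072, y = -0.0516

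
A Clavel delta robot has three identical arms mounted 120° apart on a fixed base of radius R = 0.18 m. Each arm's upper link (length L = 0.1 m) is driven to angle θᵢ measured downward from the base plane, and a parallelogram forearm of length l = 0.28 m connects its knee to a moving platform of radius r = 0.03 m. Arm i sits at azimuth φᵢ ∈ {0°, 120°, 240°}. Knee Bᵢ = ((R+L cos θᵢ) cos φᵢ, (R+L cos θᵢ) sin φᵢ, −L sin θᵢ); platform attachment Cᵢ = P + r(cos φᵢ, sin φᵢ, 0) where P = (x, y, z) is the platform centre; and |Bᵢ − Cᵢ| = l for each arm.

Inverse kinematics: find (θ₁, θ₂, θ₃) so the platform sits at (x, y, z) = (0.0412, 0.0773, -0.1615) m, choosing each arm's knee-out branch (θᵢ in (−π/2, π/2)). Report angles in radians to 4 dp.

rotate P by −φ1: (0.0412, 0.0773, -0.1615)
  A cos θ + B sin θ = C:  0.1088·cos θ + -0.1615·sin θ = 0.1225
  γ=atan2(-0.1615,0.1088)=-0.9780;  ψ=arccos(0.6292)=0.8903;  θ1=γ+ψ≈-0.0877
rotate P by −φ2: (0.0463, -0.0743, -0.1615)
  A cos θ + B sin θ = C:  0.1037·cos θ + -0.1615·sin θ = 0.1302
  √(A²+B²)=0.1919;  θ2 = -1.0002+0.8248 ≈ -0.1753
arm 3 (φ=240.0°): x'=-0.0875, y'=-0.0030
  A=0.2375, B=-0.1615, C=(l²−L²−A²−y'²−z²)/(2L)=-0.0706
  γ=atan2(-0.1615,0.2375)=-0.5971;  ψ=arccos(-0.2458)=1.8191;  θ3=γ+ψ≈1.2220

θ₁ = -0.0877, θ₂ = -0.1753, θ₃ = 1.2220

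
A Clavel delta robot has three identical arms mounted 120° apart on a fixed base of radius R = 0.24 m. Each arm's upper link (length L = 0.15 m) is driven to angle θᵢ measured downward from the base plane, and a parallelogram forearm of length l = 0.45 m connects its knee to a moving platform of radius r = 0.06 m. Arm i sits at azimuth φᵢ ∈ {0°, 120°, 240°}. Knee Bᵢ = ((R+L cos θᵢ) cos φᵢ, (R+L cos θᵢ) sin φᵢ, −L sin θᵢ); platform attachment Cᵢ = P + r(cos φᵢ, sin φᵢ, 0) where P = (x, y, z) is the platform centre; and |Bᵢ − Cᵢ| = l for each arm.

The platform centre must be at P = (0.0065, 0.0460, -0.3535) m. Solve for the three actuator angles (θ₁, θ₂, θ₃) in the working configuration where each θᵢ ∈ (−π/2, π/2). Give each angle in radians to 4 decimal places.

θ₁ = 0.2619, θ₂ = 0.0870, θ₃ = 0.5233

φ1=0.0° → target in arm frame (0.0065, 0.0460)
  e−x'=0.1735;  (l²−L²−(e−x')²−y'²−z²)/2L = 0.0761
  γ=atan2(-0.3535,0.1735)=-1.1145;  ψ=arccos(0.1932)=1.3764;  θ1=γ+ψ≈0.2619
arm 2 (φ=120.0°): x'=0.0366, y'=-0.0286
  A=0.1434, B=-0.3535, C=(l²−L²−A²−y'²−z²)/(2L)=0.1122
  γ=atan2(-0.3535,0.1434)=-1.1854;  ψ=arccos(0.2940)=1.2724;  θ2=γ+ψ≈0.0870
φ3=240.0° → target in arm frame (-0.0431, -0.0174)
  e−x'=0.2231;  (l²−L²−(e−x')²−y'²−z²)/2L = 0.0166
  θ3 = atan2(B,A) + arccos(C/0.4180) = 0.5233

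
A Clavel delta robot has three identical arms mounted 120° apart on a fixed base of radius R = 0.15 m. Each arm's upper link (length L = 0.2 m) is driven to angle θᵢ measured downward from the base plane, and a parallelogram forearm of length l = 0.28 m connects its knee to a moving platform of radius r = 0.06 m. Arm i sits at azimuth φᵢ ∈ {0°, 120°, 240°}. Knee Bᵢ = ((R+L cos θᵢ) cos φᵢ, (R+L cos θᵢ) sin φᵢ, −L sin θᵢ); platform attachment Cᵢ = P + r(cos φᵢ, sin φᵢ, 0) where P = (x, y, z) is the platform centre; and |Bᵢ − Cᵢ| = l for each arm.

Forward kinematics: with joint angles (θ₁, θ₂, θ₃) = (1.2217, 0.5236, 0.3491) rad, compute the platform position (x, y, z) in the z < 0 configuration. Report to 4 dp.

S1 = (0.1584·cos0.0°, 0.1584·sin0.0°, -0.1879) = (0.1584, 0.0000, -0.1879)
φ2=120.0°: virtual centre (-0.1316, 0.2279, -0.1000), radius l
S3 = (0.2779·cos240.0°, 0.2779·sin240.0°, -0.0684) = (-0.1390, -0.2407, -0.0684)
eliminate P² terms by subtracting sphere 1 from 2 and 3
plane₁₂: -0.5800x+0.4559y+0.1759z = 0.0189
Cramer: x(z) = -0.0343+0.3518z;  y(z) = -0.0023+0.0619z
quadratic in z: (1.1276)z²+(0.2400)z+(-0.0059)=0, √Δ=0.2904 → z ∈ {-0.2352, 0.0224}; z = -0.2352 (taking z<0)
x = -0.1171, y = -0.0168

(-0.1171, -0.0168, -0.2352)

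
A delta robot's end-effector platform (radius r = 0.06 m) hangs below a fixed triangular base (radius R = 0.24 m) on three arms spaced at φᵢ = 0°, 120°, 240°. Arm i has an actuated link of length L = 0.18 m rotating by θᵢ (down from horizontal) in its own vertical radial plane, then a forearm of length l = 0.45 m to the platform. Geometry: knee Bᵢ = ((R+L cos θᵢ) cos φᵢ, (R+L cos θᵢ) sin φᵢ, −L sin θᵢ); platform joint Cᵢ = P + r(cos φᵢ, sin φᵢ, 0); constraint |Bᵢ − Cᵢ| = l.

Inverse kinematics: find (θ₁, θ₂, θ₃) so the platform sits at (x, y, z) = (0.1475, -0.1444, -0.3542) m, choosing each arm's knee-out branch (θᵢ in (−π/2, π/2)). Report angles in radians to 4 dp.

arm 1 (φ=0.0°): x'=0.1475, y'=-0.1444
  e−x'=0.0325;  (l²−L²−(e−x')²−y'²−z²)/2L = 0.0632
  √(A²+B²)=0.3557;  θ1 = -1.4793+1.3923 ≈ -0.0870
rotate P by −φ2: (-0.1988, -0.0555, -0.3542)
  A cos θ + B sin θ = C:  0.3788·cos θ + -0.3542·sin θ = -0.2832
  θ2 = atan2(B,A) + arccos(C/0.5186) = 1.3965
φ3=240.0° → target in arm frame (0.0513, 0.1999)
  A=0.1287, B=-0.3542, C=(l²−L²−A²−y'²−z²)/(2L)=-0.0330
  γ=atan2(-0.3542,0.1287)=-1.2223;  ψ=arccos(-0.0877)=1.6586;  θ3=γ+ψ≈0.4363

θ₁ = -0.0870, θ₂ = 1.3965, θ₃ = 0.4363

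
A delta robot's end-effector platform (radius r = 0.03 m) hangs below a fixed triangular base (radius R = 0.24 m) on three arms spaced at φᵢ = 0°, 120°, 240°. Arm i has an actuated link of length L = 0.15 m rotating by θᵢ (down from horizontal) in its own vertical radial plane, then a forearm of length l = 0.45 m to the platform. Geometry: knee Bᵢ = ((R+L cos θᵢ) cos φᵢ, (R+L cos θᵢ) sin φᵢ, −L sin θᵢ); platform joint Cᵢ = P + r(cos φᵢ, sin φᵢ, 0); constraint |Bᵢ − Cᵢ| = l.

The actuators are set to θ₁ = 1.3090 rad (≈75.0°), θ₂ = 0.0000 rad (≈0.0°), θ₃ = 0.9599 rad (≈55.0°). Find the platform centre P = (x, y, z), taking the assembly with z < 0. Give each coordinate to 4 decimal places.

arm 1 at φ=0.0°: ρ1 = 0.2488;  S1 = (0.2488, 0.0000, -0.1449)
S2 = (0.3600·cos120.0°, 0.3600·sin120.0°, 0.0000) = (-0.1800, 0.3118, 0.0000)
arm 3 at φ=240.0°: ρ3 = 0.2960;  S3 = (-0.1480, -0.2564, -0.1229)
subtract pairs → two planes through P
[-0.8576 0.6235 0.2898]·P = 0.0467;  [-0.7937 -0.5128 0.0440]·P = 0.0198
Cramer: x(z) = -0.0388+0.1884z;  y(z) = 0.0215-0.2057z
sphere 1 gives Az²+Bz+C=0 with A=1.0778, B=0.1726, C=-0.0983;  B²−4AC=0.4535;  roots -0.3925, 0.2324;  negative root z = -0.3925
x = -0.1128, y = 0.1022

(-0.1128, 0.1022, -0.3925)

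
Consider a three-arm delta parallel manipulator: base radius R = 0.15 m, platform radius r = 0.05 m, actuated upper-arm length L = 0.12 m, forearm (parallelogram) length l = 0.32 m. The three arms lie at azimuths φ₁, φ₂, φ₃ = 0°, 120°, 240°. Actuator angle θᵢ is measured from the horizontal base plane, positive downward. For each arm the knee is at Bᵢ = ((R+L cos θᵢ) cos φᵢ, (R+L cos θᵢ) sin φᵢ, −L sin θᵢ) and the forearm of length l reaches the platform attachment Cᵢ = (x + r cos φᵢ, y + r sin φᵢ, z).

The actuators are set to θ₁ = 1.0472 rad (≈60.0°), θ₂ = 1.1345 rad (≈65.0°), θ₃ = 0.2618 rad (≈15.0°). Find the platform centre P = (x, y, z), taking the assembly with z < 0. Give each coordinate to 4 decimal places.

(-0.0431, -0.0972, -0.3313)

arm 1 at φ=0.0°: e+L cos θ1 = 0.1600;  centre 1 = (0.1600, 0.0000, -0.1039)
centre 2 = (0.1507·cos120.0°, 0.1507·sin120.0°, -0.1088) = (-0.0754, 0.1305, -0.1088)
arm 3 at φ=240.0°: e+L cos θ3 = 0.2159;  centre 3 = (-0.1080, -0.1870, -0.0311)
subtract pairs → two planes through P
plane₁₂: -0.4707x+0.2610y+-0.0097z = -0.0019
Cramer: x(z) = -0.0070+0.1090z;  y(z) = -0.0198+0.2335z
into |P−centre ₁|² = l²: 1.0664z² + 0.1622z + -0.0633 = 0;  Δ = 0.2963;  z = -0.3313 or 0.1792 → z<0 root = -0.3313
x = -0.0431, y = -0.0972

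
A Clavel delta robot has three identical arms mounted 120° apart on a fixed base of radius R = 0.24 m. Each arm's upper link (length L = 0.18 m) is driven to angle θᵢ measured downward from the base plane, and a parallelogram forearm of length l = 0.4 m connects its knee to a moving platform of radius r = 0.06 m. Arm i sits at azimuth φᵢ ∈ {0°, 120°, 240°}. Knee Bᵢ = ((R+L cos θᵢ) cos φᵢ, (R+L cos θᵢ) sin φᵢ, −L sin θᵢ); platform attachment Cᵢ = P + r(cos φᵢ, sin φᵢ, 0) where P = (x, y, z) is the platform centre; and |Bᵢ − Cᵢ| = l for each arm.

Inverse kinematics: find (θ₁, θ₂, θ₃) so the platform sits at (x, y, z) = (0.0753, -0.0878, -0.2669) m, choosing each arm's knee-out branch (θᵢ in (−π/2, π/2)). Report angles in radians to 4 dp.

φ1=0.0° → target in arm frame (0.0753, -0.0878)
  A=0.1047, B=-0.2669, C=(l²−L²−A²−y'²−z²)/(2L)=0.1047
  θ1 = atan2(B,A) + arccos(C/0.2867) = 0.0000
φ2=120.0° → target in arm frame (-0.1137, -0.0213)
  A cos θ + B sin θ = C:  0.2937·cos θ + -0.2669·sin θ = -0.0843
  √(A²+B²)=0.3968;  θ2 = -0.7377+1.7848 ≈ 1.0472
rotate P by −φ3: (0.0384, 0.1091, -0.2669)
  A=0.1416, B=-0.2669, C=(l²−L²−A²−y'²−z²)/(2L)=0.0678
  γ=atan2(-0.2669,0.1416)=-1.0830;  ψ=arccos(0.2244)=1.3445;  θ3=γ+ψ≈0.2615

θ₁ = 0.0000, θ₂ = 1.0472, θ₃ = 0.2615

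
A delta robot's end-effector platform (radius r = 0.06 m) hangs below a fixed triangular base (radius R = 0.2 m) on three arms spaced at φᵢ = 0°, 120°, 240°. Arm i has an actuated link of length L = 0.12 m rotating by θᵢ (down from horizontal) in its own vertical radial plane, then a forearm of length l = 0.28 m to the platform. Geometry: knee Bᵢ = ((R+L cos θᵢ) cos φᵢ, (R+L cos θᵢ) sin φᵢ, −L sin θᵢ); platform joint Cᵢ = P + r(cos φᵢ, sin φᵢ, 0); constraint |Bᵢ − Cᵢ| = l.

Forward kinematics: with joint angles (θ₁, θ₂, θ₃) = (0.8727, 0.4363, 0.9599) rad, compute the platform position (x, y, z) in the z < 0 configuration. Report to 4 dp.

φ1=0.0°: virtual centre (0.2171, 0.0000, -0.0919), radius l
φ2=120.0°: virtual centre (-0.1244, 0.2154, -0.0507), radius l
φ3=240.0°: virtual centre (-0.1044, -0.1809, -0.0983), radius l
subtract pairs → two planes through P
plane₁₂: -0.6830x+0.4309y+0.0824z = 0.0089
Cramer: x(z) = -0.0042+0.0464z;  y(z) = 0.0139-0.1177z
into |P−S₁|² = l²: 1.0160z² + 0.1600z + -0.0208 = 0;  Δ = 0.1100;  z = -0.2420 or 0.0845 → z<0 root = -0.2420
x = -0.0154, y = 0.0424

(-0.0154, 0.0424, -0.2420)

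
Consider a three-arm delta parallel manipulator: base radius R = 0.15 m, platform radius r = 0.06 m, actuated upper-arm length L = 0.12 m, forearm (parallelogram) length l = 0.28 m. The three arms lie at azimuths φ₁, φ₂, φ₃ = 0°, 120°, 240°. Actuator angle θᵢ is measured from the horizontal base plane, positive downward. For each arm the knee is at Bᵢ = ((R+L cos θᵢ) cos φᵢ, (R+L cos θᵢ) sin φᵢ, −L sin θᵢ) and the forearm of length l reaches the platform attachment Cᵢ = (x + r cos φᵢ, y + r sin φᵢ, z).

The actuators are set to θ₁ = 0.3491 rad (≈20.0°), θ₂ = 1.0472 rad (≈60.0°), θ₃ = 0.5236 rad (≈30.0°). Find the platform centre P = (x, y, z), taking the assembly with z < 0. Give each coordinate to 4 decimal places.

φ1=0.0°: virtual centre (0.2028, 0.0000, -0.0410), radius l
arm 2 at φ=120.0°: e+L cos θ2 = 0.1500;  centre 2 = (-0.0750, 0.1299, -0.1039)
φ3=240.0°: virtual centre (-0.0970, -0.1679, -0.0600), radius l
subtract pairs → two planes through P
[-0.5555 0.2598 -0.1258]·P = -0.0095;  [-0.5994 -0.3359 -0.0379]·P = -0.0016
det = 0.3423;  x = 0.0105+-0.1522z,  y = -0.0140+0.1587z
into |P−centre ₁|² = l²: 1.0483z² + 0.1361z + -0.0396 = 0;  Δ = 0.1844;  z = -0.2698 or 0.1399 → z<0 root = -0.2698
x = 0.0516, y = -0.0569

(0.0516, -0.0569, -0.2698)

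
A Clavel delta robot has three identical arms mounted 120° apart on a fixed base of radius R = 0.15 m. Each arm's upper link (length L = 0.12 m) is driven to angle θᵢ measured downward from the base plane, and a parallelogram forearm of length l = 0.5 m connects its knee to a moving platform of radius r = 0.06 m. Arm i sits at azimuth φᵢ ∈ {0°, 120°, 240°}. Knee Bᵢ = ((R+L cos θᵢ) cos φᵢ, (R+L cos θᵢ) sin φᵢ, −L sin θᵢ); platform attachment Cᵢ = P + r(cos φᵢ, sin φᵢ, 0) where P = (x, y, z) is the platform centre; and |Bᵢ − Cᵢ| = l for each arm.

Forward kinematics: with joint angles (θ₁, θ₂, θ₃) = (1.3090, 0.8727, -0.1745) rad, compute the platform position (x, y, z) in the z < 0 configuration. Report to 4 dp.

arm 1 at φ=0.0°: ρ1 = 0.1211;  O1 = (0.1211, 0.0000, -0.1159)
arm 2 at φ=120.0°: ρ2 = 0.1671;  O2 = (-0.0836, 0.1447, -0.0919)
O3 = (0.2082·cos240.0°, 0.2082·sin240.0°, 0.0208) = (-0.1041, -0.1803, 0.0208)
eliminate P² terms by subtracting sphere 1 from 2 and 3
[-0.4092 0.2895 0.0480]·P = 0.0083;  [-0.4503 -0.3606 0.2735]·P = 0.0157
det = 0.2779;  x = -0.0271+0.3471z,  y = -0.0097+0.3250z
into |P−O₁|² = l²: 1.2261z² + 0.1227z + -0.2145 = 0;  Δ = 1.0672;  z = -0.4713 or 0.3712 → z<0 root = -0.4713
x = -0.1907, y = -0.1628

(-0.1907, -0.1628, -0.4713)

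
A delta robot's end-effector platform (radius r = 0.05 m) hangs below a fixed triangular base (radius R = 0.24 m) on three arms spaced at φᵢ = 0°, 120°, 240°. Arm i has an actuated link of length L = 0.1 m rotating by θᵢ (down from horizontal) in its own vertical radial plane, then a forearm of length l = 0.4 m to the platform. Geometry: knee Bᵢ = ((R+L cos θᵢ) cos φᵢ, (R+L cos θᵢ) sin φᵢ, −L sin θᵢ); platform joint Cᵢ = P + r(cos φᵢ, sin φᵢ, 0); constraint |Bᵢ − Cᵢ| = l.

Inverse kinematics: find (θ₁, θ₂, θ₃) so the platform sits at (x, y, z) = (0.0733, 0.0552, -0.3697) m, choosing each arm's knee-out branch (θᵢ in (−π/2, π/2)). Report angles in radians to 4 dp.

θ₁ = 0.3489, θ₂ = 0.7850, θ₃ = 1.3963

rotate P by −φ1: (0.0733, 0.0552, -0.3697)
  A cos θ + B sin θ = C:  0.1167·cos θ + -0.3697·sin θ = -0.0167
  √(A²+B²)=0.3877;  θ1 = -1.2650+1.6139 ≈ 0.3489
φ2=120.0° → target in arm frame (0.0112, -0.0911)
  A=0.1788, B=-0.3697, C=(l²−L²−A²−y'²−z²)/(2L)=-0.1348
  γ=atan2(-0.3697,0.1788)=-1.1202;  ψ=arccos(-0.3282)=1.9052;  θ2=γ+ψ≈0.7850
rotate P by −φ3: (-0.0845, 0.0359, -0.3697)
  e−x'=0.2745;  (l²−L²−(e−x')²−y'²−z²)/2L = -0.3165
  γ=atan2(-0.3697,0.2745)=-0.9322;  ψ=arccos(-0.6873)=2.3285;  θ3=γ+ψ≈1.3963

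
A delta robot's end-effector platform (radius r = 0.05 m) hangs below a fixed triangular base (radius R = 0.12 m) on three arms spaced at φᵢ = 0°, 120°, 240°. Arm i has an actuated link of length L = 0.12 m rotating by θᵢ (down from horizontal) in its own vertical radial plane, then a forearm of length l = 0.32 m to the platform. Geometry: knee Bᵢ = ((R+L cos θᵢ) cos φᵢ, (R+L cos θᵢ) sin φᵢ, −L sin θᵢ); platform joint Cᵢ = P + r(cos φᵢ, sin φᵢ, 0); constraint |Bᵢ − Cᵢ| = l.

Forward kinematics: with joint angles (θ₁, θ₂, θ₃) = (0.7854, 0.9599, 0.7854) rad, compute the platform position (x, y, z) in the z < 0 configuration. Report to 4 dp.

(0.0141, -0.0245, -0.3712)

O1 = (0.1549·cos0.0°, 0.1549·sin0.0°, -0.0849) = (0.1549, 0.0000, -0.0849)
O2 = (0.1388·cos120.0°, 0.1388·sin120.0°, -0.0983) = (-0.0694, 0.1202, -0.0983)
arm 3 at φ=240.0°: e+L cos θ3 = 0.1549;  O3 = (-0.0774, -0.1341, -0.0849)
subtract pairs → two planes through P
plane₁₂: -0.4485x+0.2405y+-0.0269z = -0.0022
Cramer: x(z) = 0.0026-0.0311z;  y(z) = -0.0045+0.0538z
quadratic in z: (1.0039)z²+(0.1787)z+(-0.0720)=0, √Δ=0.5666 → z ∈ {-0.3712, 0.1932}; z = -0.3712 (taking z<0)
x = 0.0141, y = -0.0245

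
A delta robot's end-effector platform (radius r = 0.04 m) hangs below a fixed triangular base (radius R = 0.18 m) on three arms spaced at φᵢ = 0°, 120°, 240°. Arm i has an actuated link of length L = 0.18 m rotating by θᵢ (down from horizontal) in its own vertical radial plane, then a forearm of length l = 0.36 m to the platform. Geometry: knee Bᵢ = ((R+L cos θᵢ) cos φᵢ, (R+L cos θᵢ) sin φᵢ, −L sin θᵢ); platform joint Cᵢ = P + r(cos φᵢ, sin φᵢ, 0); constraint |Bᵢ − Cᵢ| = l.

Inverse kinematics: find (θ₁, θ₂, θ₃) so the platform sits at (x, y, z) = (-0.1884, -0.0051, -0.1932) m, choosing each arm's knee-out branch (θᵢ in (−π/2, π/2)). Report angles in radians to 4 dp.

θ₁ = 1.3965, θ₂ = -0.1747, θ₃ = -0.2614

rotate P by −φ1: (-0.1884, -0.0051, -0.1932)
  A=0.3284, B=-0.1932, C=(l²−L²−A²−y'²−z²)/(2L)=-0.1333
  θ1 = atan2(B,A) + arccos(C/0.3810) = 1.3965
arm 2 (φ=120.0°): x'=0.0898, y'=0.1657
  e−x'=0.0502;  (l²−L²−(e−x')²−y'²−z²)/2L = 0.0830
  θ2 = atan2(B,A) + arccos(C/0.1996) = -0.1747
φ3=240.0° → target in arm frame (0.0986, -0.1606)
  e−x'=0.0414;  (l²−L²−(e−x')²−y'²−z²)/2L = 0.0899
  √(A²+B²)=0.1976;  θ3 = -1.3598+1.0984 ≈ -0.2614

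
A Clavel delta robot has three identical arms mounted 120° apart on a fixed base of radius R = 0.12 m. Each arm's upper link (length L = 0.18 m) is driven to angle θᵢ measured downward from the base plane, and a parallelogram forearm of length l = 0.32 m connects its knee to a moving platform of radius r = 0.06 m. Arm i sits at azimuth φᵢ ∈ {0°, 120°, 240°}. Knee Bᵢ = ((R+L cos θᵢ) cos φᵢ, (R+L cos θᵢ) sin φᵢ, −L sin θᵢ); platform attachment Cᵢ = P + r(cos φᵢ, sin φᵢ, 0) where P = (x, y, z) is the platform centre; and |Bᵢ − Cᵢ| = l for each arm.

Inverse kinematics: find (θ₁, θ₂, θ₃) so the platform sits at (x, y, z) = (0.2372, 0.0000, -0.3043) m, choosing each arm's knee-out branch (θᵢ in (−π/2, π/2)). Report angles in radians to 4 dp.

φ1=0.0° → target in arm frame (0.2372, 0.0000)
  A=-0.1772, B=-0.3043, C=(l²−L²−A²−y'²−z²)/(2L)=-0.1500
  γ=atan2(-0.3043,-0.1772)=-2.0981;  ψ=arccos(-0.4260)=2.0108;  θ1=γ+ψ≈-0.0873
rotate P by −φ2: (-0.1186, -0.2054, -0.3043)
  A cos θ + B sin θ = C:  0.1786·cos θ + -0.3043·sin θ = -0.2686
  θ2 = atan2(B,A) + arccos(C/0.3528) = 1.3960
φ3=240.0° → target in arm frame (-0.1186, 0.2054)
  A cos θ + B sin θ = C:  0.1786·cos θ + -0.3043·sin θ = -0.2686
  θ3 = atan2(B,A) + arccos(C/0.3528) = 1.3960

θ₁ = -0.0873, θ₂ = 1.3960, θ₃ = 1.3960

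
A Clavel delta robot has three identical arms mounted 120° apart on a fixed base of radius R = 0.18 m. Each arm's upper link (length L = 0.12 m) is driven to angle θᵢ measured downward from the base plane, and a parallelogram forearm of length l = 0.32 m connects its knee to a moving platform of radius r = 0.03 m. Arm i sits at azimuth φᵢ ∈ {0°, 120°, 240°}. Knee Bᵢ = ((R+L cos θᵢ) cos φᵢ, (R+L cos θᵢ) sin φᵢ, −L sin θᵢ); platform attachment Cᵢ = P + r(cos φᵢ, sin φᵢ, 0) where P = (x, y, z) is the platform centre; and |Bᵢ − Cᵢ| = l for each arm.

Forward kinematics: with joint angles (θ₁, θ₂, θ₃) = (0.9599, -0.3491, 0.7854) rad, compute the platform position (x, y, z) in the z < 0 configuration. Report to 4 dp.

(-0.0620, 0.0754, -0.2318)

φ1=0.0°: virtual centre (0.2188, 0.0000, -0.0983), radius l
φ2=120.0°: virtual centre (-0.1314, 0.2276, 0.0410), radius l
φ3=240.0°: virtual centre (-0.1174, -0.2034, -0.0849), radius l
eliminate P² terms by subtracting sphere 1 from 2 and 3
[-0.7004 0.4551 0.2787]·P = 0.0132;  [-0.6725 -0.4068 0.0269]·P = 0.0048
Cramer: x(z) = -0.0128+0.2125z;  y(z) = 0.0093-0.2853z
into |P−centre ₁|² = l²: 1.1265z² + 0.0928z + -0.0390 = 0;  Δ = 0.1844;  z = -0.2318 or 0.1494 → z<0 root = -0.2318
x = -0.0620, y = 0.0754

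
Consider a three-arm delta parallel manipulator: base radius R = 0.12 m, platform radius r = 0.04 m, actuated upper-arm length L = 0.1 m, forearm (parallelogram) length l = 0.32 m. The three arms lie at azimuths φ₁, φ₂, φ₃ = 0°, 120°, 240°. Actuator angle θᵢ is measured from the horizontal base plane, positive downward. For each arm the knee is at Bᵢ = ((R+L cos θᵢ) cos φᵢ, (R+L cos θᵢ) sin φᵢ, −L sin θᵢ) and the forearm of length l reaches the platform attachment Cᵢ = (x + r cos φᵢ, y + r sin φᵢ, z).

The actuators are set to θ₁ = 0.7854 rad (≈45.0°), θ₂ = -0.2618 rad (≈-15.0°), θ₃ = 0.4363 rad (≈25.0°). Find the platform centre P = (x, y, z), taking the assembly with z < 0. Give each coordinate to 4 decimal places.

(-0.0811, 0.0646, -0.2816)

arm 1 at φ=0.0°: e+L cos θ1 = 0.1507;  S1 = (0.1507, 0.0000, -0.0707)
arm 2 at φ=120.0°: e+L cos θ2 = 0.1766;  S2 = (-0.0883, 0.1529, 0.0259)
arm 3 at φ=240.0°: e+L cos θ3 = 0.1706;  S3 = (-0.0853, -0.1478, -0.0423)
eliminate P² terms by subtracting sphere 1 from 2 and 3
plane₁₂: -0.4780x+0.3059y+0.1932z = 0.0041
Cramer: x(z) = -0.0077+0.2608z;  y(z) = 0.0015-0.2240z
into |P−S₁|² = l²: 1.1182z² + 0.0581z + -0.0723 = 0;  Δ = 0.3268;  z = -0.2816 or 0.2296 → z<0 root = -0.2816
x = -0.0811, y = 0.0646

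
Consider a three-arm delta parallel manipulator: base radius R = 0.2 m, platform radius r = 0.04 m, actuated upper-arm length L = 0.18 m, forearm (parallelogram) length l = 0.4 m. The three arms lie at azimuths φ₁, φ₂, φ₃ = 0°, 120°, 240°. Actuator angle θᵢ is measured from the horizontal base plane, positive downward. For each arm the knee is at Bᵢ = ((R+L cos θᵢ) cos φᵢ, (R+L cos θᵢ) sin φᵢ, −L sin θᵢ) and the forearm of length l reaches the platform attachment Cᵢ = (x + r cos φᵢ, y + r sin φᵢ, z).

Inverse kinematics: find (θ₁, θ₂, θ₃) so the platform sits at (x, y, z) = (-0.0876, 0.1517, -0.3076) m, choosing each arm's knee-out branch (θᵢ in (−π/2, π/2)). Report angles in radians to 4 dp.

φ1=0.0° → target in arm frame (-0.0876, 0.1517)
  e−x'=0.2476;  (l²−L²−(e−x')²−y'²−z²)/2L = -0.1426
  γ=atan2(-0.3076,0.2476)=-0.8930;  ψ=arccos(-0.3611)=1.9403;  θ1=γ+ψ≈1.0472
arm 2 (φ=120.0°): x'=0.1752, y'=0.0000
  A cos θ + B sin θ = C:  -0.0152·cos θ + -0.3076·sin θ = 0.0910
  √(A²+B²)=0.3080;  θ2 = -1.6201+1.2709 ≈ -0.3492
φ3=240.0° → target in arm frame (-0.0876, -0.1517)
  A=0.2476, B=-0.3076, C=(l²−L²−A²−y'²−z²)/(2L)=-0.1426
  θ3 = atan2(B,A) + arccos(C/0.3949) = 1.0471

θ₁ = 1.0472, θ₂ = -0.3492, θ₃ = 1.0471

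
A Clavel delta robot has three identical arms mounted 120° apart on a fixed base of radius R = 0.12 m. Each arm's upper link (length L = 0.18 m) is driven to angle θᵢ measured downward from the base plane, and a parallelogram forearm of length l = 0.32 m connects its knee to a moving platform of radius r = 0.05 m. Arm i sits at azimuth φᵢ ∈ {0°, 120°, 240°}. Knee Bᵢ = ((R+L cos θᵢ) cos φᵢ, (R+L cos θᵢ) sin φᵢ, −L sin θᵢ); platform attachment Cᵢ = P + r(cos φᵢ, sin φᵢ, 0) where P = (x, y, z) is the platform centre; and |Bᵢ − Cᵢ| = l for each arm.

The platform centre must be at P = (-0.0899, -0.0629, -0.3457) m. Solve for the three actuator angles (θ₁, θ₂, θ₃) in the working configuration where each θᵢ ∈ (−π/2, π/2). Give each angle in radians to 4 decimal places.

θ₁ = 1.0475, θ₂ = 0.7856, θ₃ = 0.3491

φ1=0.0° → target in arm frame (-0.0899, -0.0629)
  A cos θ + B sin θ = C:  0.1599·cos θ + -0.3457·sin θ = -0.2195
  θ1 = atan2(B,A) + arccos(C/0.3809) = 1.0475
φ2=120.0° → target in arm frame (-0.0095, 0.1093)
  A cos θ + B sin θ = C:  0.0795·cos θ + -0.3457·sin θ = -0.1883
  √(A²+B²)=0.3547;  θ2 = -1.3447+2.1303 ≈ 0.7856
rotate P by −φ3: (0.0994, -0.0464, -0.3457)
  A=-0.0294, B=-0.3457, C=(l²−L²−A²−y'²−z²)/(2L)=-0.1459
  θ3 = atan2(B,A) + arccos(C/0.3469) = 0.3491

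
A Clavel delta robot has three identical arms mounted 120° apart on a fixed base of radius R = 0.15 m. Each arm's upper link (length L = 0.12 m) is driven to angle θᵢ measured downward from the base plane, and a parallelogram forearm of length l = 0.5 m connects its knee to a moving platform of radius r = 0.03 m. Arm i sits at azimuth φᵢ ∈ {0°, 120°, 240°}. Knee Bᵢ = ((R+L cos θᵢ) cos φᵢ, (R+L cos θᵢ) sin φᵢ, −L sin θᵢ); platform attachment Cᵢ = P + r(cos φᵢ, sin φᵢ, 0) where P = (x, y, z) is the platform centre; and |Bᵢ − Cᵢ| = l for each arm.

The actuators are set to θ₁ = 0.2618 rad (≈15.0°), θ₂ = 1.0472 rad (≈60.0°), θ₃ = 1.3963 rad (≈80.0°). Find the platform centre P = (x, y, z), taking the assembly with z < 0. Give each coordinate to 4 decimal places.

(0.1639, 0.0553, -0.5227)

arm 1 at φ=0.0°: e+L cos θ1 = 0.2359;  S1 = (0.2359, 0.0000, -0.0311)
arm 2 at φ=120.0°: e+L cos θ2 = 0.1800;  S2 = (-0.0900, 0.1559, -0.1039)
arm 3 at φ=240.0°: e+L cos θ3 = 0.1408;  S3 = (-0.0704, -0.1220, -0.1182)
eliminate P² terms by subtracting sphere 1 from 2 and 3
plane₁₂: -0.6518x+0.3118y+-0.1457z = -0.0134
det = 0.3500;  x = 0.0297+-0.2568z,  y = 0.0190+-0.0694z
sphere 1 gives Az²+Bz+C=0 with A=1.0707, B=0.1654, C=-0.2061;  B²−4AC=0.9103;  roots -0.5227, 0.3683;  negative root z = -0.5227
x = 0.1639, y = 0.0553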